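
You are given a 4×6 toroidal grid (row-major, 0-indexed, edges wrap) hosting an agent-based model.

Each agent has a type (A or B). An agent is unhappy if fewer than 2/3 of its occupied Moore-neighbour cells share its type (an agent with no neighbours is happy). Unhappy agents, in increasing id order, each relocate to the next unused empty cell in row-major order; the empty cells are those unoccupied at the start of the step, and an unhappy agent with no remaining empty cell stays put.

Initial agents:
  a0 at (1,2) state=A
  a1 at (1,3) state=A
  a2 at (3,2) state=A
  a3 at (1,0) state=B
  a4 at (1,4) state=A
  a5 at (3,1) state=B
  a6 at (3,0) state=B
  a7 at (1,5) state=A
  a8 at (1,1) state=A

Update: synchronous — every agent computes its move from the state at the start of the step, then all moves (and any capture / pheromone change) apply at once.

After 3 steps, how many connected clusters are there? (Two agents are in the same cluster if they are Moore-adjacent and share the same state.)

3

t=1: a0@(1,2):A a1@(1,3):A a2@(0,0):A a3@(0,1):B a4@(1,4):A a5@(0,2):B a6@(3,0):B a7@(0,3):A a8@(0,4):A
t=2: a0@(0,5):A a1@(1,3):A a2@(1,0):A a3@(1,1):B a4@(1,4):A a5@(1,5):B a6@(2,0):B a7@(0,3):A a8@(0,4):A
t=3: a0@(0,5):A a1@(1,3):A a2@(0,0):A a3@(0,1):B a4@(1,4):A a5@(0,2):B a6@(2,0):B a7@(0,3):A a8@(0,4):A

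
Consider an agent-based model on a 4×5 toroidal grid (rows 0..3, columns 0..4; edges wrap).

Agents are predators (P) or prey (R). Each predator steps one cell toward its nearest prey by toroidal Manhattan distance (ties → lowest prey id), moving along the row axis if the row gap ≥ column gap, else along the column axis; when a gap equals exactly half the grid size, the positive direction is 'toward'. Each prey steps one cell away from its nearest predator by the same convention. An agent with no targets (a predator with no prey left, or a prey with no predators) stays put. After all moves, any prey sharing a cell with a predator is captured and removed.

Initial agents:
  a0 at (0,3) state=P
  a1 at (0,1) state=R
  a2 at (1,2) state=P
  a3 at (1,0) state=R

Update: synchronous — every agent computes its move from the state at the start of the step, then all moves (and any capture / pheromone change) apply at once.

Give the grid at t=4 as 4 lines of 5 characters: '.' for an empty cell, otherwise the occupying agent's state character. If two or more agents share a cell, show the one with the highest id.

t=1: a0@(0,2):P a1@(0,0):R a2@(0,2):P a3@(1,4):R
t=2: a0@(0,1):P a1@(0,4):R a2@(0,1):P a3@(1,0):R
t=3: a0@(0,0):P a1@(0,3):R a2@(0,0):P a3@(2,0):R
t=4: a0@(0,4):P a1@(0,2):R a2@(0,4):P a3@(1,0):R

..R.P
R....
.....
.....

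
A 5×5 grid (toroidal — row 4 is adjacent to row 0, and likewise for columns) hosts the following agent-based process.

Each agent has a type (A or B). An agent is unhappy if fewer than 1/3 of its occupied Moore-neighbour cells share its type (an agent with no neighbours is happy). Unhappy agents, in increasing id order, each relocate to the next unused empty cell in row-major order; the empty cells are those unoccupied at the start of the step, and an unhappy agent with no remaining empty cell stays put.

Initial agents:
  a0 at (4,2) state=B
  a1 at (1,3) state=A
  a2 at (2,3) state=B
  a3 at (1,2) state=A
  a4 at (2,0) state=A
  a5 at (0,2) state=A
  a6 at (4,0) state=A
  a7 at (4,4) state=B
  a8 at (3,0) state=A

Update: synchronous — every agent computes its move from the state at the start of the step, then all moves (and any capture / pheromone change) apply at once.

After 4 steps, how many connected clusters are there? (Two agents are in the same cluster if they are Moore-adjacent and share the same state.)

3

t=1: a0@(0,0):B a1@(1,3):A a2@(0,1):B a3@(1,2):A a4@(2,0):A a5@(0,2):A a6@(4,0):A a7@(0,3):B a8@(3,0):A
t=2: a0@(0,0):B a1@(1,3):A a2@(0,4):B a3@(1,2):A a4@(2,0):A a5@(0,2):A a6@(4,0):A a7@(1,0):B a8@(3,0):A
t=3: (unchanged — steady state)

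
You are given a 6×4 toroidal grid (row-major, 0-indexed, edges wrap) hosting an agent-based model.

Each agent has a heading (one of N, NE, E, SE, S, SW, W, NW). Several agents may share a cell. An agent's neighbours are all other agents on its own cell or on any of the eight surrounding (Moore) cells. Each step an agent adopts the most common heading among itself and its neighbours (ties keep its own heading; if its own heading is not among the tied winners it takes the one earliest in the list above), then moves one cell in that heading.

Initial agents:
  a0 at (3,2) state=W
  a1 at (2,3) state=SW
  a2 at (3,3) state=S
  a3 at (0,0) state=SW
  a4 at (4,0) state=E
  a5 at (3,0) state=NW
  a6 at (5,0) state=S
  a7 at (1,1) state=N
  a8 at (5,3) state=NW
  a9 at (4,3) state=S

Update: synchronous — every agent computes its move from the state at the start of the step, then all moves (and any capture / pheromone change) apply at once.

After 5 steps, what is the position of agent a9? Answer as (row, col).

(3, 3)

t=1: a0@(4,2):S a1@(3,2):SW a2@(4,3):S a3@(1,3):SW a4@(5,0):S a5@(4,0):S a6@(0,0):S a7@(0,1):N a8@(0,3):S a9@(5,3):S
t=2: a0@(5,2):S a1@(4,2):S a2@(5,3):S a3@(2,3):S a4@(0,0):S a5@(5,0):S a6@(1,0):S a7@(1,1):S a8@(1,3):S a9@(0,3):S
t=3: a0@(0,2):S a1@(5,2):S a2@(0,3):S a3@(3,3):S a4@(1,0):S a5@(0,0):S a6@(2,0):S a7@(2,1):S a8@(2,3):S a9@(1,3):S
t=4: a0@(1,2):S a1@(0,2):S a2@(1,3):S a3@(4,3):S a4@(2,0):S a5@(1,0):S a6@(3,0):S a7@(3,1):S a8@(3,3):S a9@(2,3):S
t=5: a0@(2,2):S a1@(1,2):S a2@(2,3):S a3@(5,3):S a4@(3,0):S a5@(2,0):S a6@(4,0):S a7@(4,1):S a8@(4,3):S a9@(3,3):S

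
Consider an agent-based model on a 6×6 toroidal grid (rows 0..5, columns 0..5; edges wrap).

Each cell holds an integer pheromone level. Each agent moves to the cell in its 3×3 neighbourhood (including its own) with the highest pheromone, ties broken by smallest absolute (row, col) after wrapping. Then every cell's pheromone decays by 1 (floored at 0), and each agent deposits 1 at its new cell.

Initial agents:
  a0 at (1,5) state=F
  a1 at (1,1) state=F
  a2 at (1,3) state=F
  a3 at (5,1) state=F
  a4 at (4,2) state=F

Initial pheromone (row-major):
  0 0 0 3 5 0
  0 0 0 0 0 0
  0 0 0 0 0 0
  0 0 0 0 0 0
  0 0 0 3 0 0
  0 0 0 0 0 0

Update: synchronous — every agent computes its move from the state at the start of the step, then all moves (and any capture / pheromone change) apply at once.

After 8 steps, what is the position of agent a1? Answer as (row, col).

(0, 0)

t=1: a0@(0,4) a1@(0,0) a2@(0,4) a3@(0,0) a4@(4,3) | pheromone: 2 0 0 2 6 0 / 0 0 0 0 0 0 / 0 0 0 0 0 0 / 0 0 0 0 0 0 / 0 0 0 3 0 0 / 0 0 0 0 0 0
t=2: a0@(0,4) a1@(0,0) a2@(0,4) a3@(0,0) a4@(4,3) | pheromone: 3 0 0 1 7 0 / 0 0 0 0 0 0 / 0 0 0 0 0 0 / 0 0 0 0 0 0 / 0 0 0 3 0 0 / 0 0 0 0 0 0
t=3: a0@(0,4) a1@(0,0) a2@(0,4) a3@(0,0) a4@(4,3) | pheromone: 4 0 0 0 8 0 / 0 0 0 0 0 0 / 0 0 0 0 0 0 / 0 0 0 0 0 0 / 0 0 0 3 0 0 / 0 0 0 0 0 0
t=4: a0@(0,4) a1@(0,0) a2@(0,4) a3@(0,0) a4@(4,3) | pheromone: 5 0 0 0 9 0 / 0 0 0 0 0 0 / 0 0 0 0 0 0 / 0 0 0 0 0 0 / 0 0 0 3 0 0 / 0 0 0 0 0 0
t=5: a0@(0,4) a1@(0,0) a2@(0,4) a3@(0,0) a4@(4,3) | pheromone: 6 0 0 0 10 0 / 0 0 0 0 0 0 / 0 0 0 0 0 0 / 0 0 0 0 0 0 / 0 0 0 3 0 0 / 0 0 0 0 0 0
t=6: a0@(0,4) a1@(0,0) a2@(0,4) a3@(0,0) a4@(4,3) | pheromone: 7 0 0 0 11 0 / 0 0 0 0 0 0 / 0 0 0 0 0 0 / 0 0 0 0 0 0 / 0 0 0 3 0 0 / 0 0 0 0 0 0
t=7: a0@(0,4) a1@(0,0) a2@(0,4) a3@(0,0) a4@(4,3) | pheromone: 8 0 0 0 12 0 / 0 0 0 0 0 0 / 0 0 0 0 0 0 / 0 0 0 0 0 0 / 0 0 0 3 0 0 / 0 0 0 0 0 0
t=8: a0@(0,4) a1@(0,0) a2@(0,4) a3@(0,0) a4@(4,3) | pheromone: 9 0 0 0 13 0 / 0 0 0 0 0 0 / 0 0 0 0 0 0 / 0 0 0 0 0 0 / 0 0 0 3 0 0 / 0 0 0 0 0 0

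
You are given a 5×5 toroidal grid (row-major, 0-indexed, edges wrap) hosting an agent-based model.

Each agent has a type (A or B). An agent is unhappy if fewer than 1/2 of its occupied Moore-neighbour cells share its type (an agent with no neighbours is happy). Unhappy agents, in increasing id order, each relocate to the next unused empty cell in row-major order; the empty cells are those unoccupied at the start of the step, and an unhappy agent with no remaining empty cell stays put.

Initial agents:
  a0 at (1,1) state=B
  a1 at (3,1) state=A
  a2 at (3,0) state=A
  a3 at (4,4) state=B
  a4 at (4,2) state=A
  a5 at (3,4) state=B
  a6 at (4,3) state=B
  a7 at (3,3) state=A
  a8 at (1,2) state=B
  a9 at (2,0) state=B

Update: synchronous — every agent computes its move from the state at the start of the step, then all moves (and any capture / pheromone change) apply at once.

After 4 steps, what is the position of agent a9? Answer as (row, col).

t=1: a0@(1,1):B a1@(3,1):A a2@(0,0):A a3@(4,4):B a4@(4,2):A a5@(3,4):B a6@(4,3):B a7@(0,1):A a8@(1,2):B a9@(2,0):B
t=2: a0@(1,1):B a1@(3,1):A a2@(0,2):A a3@(4,4):B a4@(4,2):A a5@(3,4):B a6@(4,3):B a7@(0,1):A a8@(1,2):B a9@(2,0):B
t=3: a0@(1,1):B a1@(3,1):A a2@(0,0):A a3@(4,4):B a4@(4,2):A a5@(3,4):B a6@(4,3):B a7@(0,1):A a8@(0,3):B a9@(2,0):B
t=4: a0@(0,2):B a1@(3,1):A a2@(0,4):A a3@(4,4):B a4@(4,2):A a5@(3,4):B a6@(4,3):B a7@(0,1):A a8@(0,3):B a9@(2,0):B

(2, 0)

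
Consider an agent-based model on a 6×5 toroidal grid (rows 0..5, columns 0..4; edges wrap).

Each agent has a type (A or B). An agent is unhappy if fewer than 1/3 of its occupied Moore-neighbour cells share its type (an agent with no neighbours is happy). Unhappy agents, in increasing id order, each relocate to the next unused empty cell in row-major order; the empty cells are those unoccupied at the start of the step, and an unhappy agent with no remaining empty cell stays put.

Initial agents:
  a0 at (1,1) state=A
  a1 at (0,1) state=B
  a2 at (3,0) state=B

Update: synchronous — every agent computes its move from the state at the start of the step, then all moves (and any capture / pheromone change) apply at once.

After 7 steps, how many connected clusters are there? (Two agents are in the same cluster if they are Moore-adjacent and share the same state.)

3

t=1: a0@(0,0):A a1@(0,2):B a2@(3,0):B
t=2: (unchanged — steady state)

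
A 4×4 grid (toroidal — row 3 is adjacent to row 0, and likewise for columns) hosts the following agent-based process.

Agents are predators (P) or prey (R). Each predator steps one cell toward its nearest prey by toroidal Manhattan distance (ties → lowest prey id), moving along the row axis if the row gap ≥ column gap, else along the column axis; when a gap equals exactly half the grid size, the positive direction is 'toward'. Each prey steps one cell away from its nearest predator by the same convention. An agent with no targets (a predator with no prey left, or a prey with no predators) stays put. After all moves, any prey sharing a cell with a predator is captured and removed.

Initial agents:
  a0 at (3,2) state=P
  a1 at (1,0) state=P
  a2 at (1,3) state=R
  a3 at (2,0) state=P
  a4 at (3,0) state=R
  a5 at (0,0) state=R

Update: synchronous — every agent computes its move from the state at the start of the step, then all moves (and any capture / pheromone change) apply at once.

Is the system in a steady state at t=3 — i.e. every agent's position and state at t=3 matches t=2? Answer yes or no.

t=1: a0@(3,3):P a1@(1,3):P a2@(1,2):R a3@(3,0):P a4@(0,0):R
t=2: a0@(0,3):P a1@(1,2):P a2@(1,1):R a3@(0,0):P a4@(1,0):R
t=3: a0@(1,3):P a1@(1,1):P a3@(1,0):P a4@(2,0):R

no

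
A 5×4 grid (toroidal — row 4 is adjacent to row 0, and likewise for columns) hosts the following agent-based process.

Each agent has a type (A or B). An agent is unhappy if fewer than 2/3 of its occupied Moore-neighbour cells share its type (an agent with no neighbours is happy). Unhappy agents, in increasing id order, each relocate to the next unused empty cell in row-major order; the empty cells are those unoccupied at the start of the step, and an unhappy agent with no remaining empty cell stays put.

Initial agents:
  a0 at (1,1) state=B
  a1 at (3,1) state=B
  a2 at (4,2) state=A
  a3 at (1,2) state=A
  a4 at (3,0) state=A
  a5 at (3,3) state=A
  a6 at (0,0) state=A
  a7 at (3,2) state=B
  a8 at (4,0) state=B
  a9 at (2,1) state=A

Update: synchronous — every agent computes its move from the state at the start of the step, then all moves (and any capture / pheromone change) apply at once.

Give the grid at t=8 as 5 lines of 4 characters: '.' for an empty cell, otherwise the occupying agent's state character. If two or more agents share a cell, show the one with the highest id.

BB..
.A..
..AA
..AA
B.BA

t=1: a0@(0,1):B a1@(0,2):B a2@(0,3):A a3@(1,0):A a4@(1,3):A a5@(2,0):A a6@(2,2):A a7@(2,3):B a8@(4,1):B a9@(4,3):A
t=2: a0@(0,1):B a1@(0,0):B a2@(0,3):A a3@(1,1):A a4@(1,3):A a5@(2,0):A a6@(1,2):A a7@(2,1):B a8@(4,1):B a9@(3,0):A
t=3: a0@(0,2):B a1@(1,0):B a2@(0,3):A a3@(2,2):A a4@(1,3):A a5@(2,0):A a6@(2,3):A a7@(3,1):B a8@(4,1):B a9@(3,2):A
t=4: a0@(0,0):B a1@(0,1):B a2@(1,1):A a3@(2,2):A a4@(1,3):A a5@(1,2):A a6@(2,3):A a7@(2,1):B a8@(4,1):B a9@(3,0):A
t=5: a0@(0,2):B a1@(0,3):B a2@(1,0):A a3@(2,2):A a4@(1,3):A a5@(1,2):A a6@(2,3):A a7@(2,0):B a8@(4,1):B a9@(3,1):A
t=6: a0@(0,0):B a1@(0,1):B a2@(1,1):A a3@(2,2):A a4@(2,1):A a5@(3,0):A a6@(2,3):A a7@(3,2):B a8@(3,3):B a9@(4,0):A
t=7: a0@(0,2):B a1@(0,3):B a2@(1,0):A a3@(1,2):A a4@(2,1):A a5@(3,0):A a6@(1,3):A a7@(2,0):B a8@(3,1):B a9@(4,1):A
t=8: a0@(0,0):B a1@(0,1):B a2@(1,1):A a3@(2,2):A a4@(2,3):A a5@(3,2):A a6@(3,3):A a7@(4,0):B a8@(4,2):B a9@(4,3):A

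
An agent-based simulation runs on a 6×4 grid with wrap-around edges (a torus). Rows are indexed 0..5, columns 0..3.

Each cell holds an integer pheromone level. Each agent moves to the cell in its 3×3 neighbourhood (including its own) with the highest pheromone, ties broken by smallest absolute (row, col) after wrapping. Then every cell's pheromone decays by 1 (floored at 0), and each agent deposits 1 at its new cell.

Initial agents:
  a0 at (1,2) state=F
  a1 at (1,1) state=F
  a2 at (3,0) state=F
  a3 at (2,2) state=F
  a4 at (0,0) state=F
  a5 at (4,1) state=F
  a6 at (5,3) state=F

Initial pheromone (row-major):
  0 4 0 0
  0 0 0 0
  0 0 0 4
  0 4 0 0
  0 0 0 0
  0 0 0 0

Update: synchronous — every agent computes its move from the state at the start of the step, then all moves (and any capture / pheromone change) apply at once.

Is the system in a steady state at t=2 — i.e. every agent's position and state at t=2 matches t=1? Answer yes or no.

t=1: a0@(0,1) a1@(0,1) a2@(2,3) a3@(2,3) a4@(0,1) a5@(3,1) a6@(0,0) | pheromone: 1 6 0 0 / 0 0 0 0 / 0 0 0 5 / 0 4 0 0 / 0 0 0 0 / 0 0 0 0
t=2: a0@(0,1) a1@(0,1) a2@(2,3) a3@(2,3) a4@(0,1) a5@(3,1) a6@(0,1) | pheromone: 0 9 0 0 / 0 0 0 0 / 0 0 0 6 / 0 4 0 0 / 0 0 0 0 / 0 0 0 0

no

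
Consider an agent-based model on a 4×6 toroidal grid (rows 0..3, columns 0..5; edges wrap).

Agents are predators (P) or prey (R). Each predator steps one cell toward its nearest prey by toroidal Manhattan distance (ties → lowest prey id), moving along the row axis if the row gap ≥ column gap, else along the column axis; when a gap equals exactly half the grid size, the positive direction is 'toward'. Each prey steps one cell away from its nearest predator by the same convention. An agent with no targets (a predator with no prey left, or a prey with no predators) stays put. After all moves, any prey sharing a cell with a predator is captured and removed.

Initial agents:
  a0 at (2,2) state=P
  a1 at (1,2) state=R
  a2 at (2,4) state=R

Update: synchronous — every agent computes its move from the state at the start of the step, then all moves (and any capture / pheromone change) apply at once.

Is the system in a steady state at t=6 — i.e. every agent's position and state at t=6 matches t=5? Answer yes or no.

t=1: a0@(1,2):P a1@(0,2):R a2@(2,5):R
t=2: a0@(0,2):P a1@(3,2):R a2@(2,4):R
t=3: a0@(3,2):P a1@(2,2):R a2@(1,4):R
t=4: a0@(2,2):P a1@(1,2):R a2@(0,4):R
t=5: a0@(1,2):P a1@(0,2):R a2@(3,4):R
t=6: a0@(0,2):P a1@(3,2):R a2@(2,4):R

no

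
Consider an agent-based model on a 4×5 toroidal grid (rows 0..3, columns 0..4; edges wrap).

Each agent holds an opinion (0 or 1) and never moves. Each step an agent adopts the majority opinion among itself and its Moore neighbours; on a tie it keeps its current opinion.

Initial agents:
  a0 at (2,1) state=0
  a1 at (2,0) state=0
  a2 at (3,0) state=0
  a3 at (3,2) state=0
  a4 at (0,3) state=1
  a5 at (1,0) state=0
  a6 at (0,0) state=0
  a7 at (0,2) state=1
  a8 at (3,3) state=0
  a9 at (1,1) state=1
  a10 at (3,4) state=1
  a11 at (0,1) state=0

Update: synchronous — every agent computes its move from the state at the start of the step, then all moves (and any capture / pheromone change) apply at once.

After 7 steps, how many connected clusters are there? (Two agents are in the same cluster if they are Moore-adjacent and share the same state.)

2

t=1: a0@(2,1):0 a1@(2,0):0 a2@(3,0):0 a3@(3,2):0 a4@(0,3):1 a5@(1,0):0 a6@(0,0):0 a7@(0,2):1 a8@(3,3):1 a9@(1,1):0 a10@(3,4):0 a11@(0,1):0
t=2: (unchanged — steady state)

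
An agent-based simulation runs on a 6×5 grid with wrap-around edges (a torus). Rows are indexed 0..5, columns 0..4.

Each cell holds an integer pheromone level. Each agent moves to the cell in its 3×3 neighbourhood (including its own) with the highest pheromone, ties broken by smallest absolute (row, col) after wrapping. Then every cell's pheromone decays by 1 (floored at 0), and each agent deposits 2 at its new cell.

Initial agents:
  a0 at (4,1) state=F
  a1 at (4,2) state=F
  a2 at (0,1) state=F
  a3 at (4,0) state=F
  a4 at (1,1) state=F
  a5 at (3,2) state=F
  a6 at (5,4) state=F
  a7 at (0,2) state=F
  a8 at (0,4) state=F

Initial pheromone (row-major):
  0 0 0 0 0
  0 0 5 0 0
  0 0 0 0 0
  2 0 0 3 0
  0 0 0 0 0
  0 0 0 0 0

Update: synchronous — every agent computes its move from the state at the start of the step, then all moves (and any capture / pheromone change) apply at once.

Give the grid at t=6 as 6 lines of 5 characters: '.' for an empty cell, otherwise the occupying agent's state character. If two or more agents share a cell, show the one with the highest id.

t=1: a0@(3,0) a1@(3,3) a2@(1,2) a3@(3,0) a4@(1,2) a5@(3,3) a6@(0,0) a7@(1,2) a8@(0,0) | pheromone: 4 0 0 0 0 / 0 0 10 0 0 / 0 0 0 0 0 / 5 0 0 6 0 / 0 0 0 0 0 / 0 0 0 0 0
t=2: a0@(3,0) a1@(3,3) a2@(1,2) a3@(3,0) a4@(1,2) a5@(3,3) a6@(0,0) a7@(1,2) a8@(0,0) | pheromone: 7 0 0 0 0 / 0 0 15 0 0 / 0 0 0 0 0 / 8 0 0 9 0 / 0 0 0 0 0 / 0 0 0 0 0
t=3: a0@(3,0) a1@(3,3) a2@(1,2) a3@(3,0) a4@(1,2) a5@(3,3) a6@(0,0) a7@(1,2) a8@(0,0) | pheromone: 10 0 0 0 0 / 0 0 20 0 0 / 0 0 0 0 0 / 11 0 0 12 0 / 0 0 0 0 0 / 0 0 0 0 0
t=4: a0@(3,0) a1@(3,3) a2@(1,2) a3@(3,0) a4@(1,2) a5@(3,3) a6@(0,0) a7@(1,2) a8@(0,0) | pheromone: 13 0 0 0 0 / 0 0 25 0 0 / 0 0 0 0 0 / 14 0 0 15 0 / 0 0 0 0 0 / 0 0 0 0 0
t=5: a0@(3,0) a1@(3,3) a2@(1,2) a3@(3,0) a4@(1,2) a5@(3,3) a6@(0,0) a7@(1,2) a8@(0,0) | pheromone: 16 0 0 0 0 / 0 0 30 0 0 / 0 0 0 0 0 / 17 0 0 18 0 / 0 0 0 0 0 / 0 0 0 0 0
t=6: a0@(3,0) a1@(3,3) a2@(1,2) a3@(3,0) a4@(1,2) a5@(3,3) a6@(0,0) a7@(1,2) a8@(0,0) | pheromone: 19 0 0 0 0 / 0 0 35 0 0 / 0 0 0 0 0 / 20 0 0 21 0 / 0 0 0 0 0 / 0 0 0 0 0

F....
..F..
.....
F..F.
.....
.....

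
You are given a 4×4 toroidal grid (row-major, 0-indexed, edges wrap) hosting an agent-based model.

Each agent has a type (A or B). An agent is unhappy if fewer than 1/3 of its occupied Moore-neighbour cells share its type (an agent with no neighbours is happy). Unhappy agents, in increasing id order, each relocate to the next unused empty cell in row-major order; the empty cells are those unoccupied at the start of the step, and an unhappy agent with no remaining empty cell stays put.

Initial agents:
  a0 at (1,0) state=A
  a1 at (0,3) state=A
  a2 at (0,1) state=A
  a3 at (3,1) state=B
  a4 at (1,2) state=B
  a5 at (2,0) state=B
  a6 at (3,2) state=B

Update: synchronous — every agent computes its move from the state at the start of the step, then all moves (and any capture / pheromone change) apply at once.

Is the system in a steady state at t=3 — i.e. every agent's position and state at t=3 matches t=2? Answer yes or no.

yes

t=1: a0@(1,0):A a1@(0,3):A a2@(0,0):A a3@(3,1):B a4@(0,2):B a5@(2,0):B a6@(3,2):B
t=2: (unchanged — steady state)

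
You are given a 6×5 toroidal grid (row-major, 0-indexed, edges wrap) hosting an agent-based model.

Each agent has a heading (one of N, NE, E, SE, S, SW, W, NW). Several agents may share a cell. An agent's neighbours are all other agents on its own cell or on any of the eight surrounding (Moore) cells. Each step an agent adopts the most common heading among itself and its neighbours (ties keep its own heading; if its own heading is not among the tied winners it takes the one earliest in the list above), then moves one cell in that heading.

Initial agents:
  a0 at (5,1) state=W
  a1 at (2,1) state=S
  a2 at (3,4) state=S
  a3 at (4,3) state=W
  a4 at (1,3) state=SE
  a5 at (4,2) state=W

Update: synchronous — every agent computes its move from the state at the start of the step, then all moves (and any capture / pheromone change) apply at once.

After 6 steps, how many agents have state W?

t=1: a0@(5,0):W a1@(3,1):S a2@(4,4):S a3@(4,2):W a4@(2,4):SE a5@(4,1):W
t=2: a0@(5,4):W a1@(3,0):W a2@(5,4):S a3@(4,1):W a4@(3,0):SE a5@(4,0):W
t=3: a0@(5,3):W a1@(3,4):W a2@(5,3):W a3@(4,0):W a4@(3,4):W a5@(4,4):W
t=4: a0@(5,2):W a1@(3,3):W a2@(5,2):W a3@(4,4):W a4@(3,3):W a5@(4,3):W
t=5: a0@(5,1):W a1@(3,2):W a2@(5,1):W a3@(4,3):W a4@(3,2):W a5@(4,2):W
t=6: a0@(5,0):W a1@(3,1):W a2@(5,0):W a3@(4,2):W a4@(3,1):W a5@(4,1):W

6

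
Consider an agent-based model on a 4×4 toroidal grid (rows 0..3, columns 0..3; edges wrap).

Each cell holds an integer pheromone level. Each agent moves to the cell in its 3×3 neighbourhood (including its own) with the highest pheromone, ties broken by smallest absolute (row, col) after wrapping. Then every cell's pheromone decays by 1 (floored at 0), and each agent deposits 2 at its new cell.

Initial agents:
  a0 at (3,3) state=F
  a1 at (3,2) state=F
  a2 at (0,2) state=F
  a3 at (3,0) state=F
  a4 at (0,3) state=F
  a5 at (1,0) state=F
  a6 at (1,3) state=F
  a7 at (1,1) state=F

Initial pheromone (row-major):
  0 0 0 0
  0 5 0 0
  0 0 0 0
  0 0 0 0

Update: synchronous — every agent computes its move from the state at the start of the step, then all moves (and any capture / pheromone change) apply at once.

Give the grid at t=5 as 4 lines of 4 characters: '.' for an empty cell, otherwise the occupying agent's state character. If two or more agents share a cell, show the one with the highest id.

....
.F..
....
....

t=1: a0@(0,0) a1@(0,1) a2@(1,1) a3@(0,0) a4@(0,0) a5@(1,1) a6@(0,0) a7@(1,1) | pheromone: 8 2 0 0 / 0 10 0 0 / 0 0 0 0 / 0 0 0 0
t=2: a0@(1,1) a1@(1,1) a2@(1,1) a3@(1,1) a4@(1,1) a5@(1,1) a6@(1,1) a7@(1,1) | pheromone: 7 1 0 0 / 0 25 0 0 / 0 0 0 0 / 0 0 0 0
t=3: a0@(1,1) a1@(1,1) a2@(1,1) a3@(1,1) a4@(1,1) a5@(1,1) a6@(1,1) a7@(1,1) | pheromone: 6 0 0 0 / 0 40 0 0 / 0 0 0 0 / 0 0 0 0
t=4: a0@(1,1) a1@(1,1) a2@(1,1) a3@(1,1) a4@(1,1) a5@(1,1) a6@(1,1) a7@(1,1) | pheromone: 5 0 0 0 / 0 55 0 0 / 0 0 0 0 / 0 0 0 0
t=5: a0@(1,1) a1@(1,1) a2@(1,1) a3@(1,1) a4@(1,1) a5@(1,1) a6@(1,1) a7@(1,1) | pheromone: 4 0 0 0 / 0 70 0 0 / 0 0 0 0 / 0 0 0 0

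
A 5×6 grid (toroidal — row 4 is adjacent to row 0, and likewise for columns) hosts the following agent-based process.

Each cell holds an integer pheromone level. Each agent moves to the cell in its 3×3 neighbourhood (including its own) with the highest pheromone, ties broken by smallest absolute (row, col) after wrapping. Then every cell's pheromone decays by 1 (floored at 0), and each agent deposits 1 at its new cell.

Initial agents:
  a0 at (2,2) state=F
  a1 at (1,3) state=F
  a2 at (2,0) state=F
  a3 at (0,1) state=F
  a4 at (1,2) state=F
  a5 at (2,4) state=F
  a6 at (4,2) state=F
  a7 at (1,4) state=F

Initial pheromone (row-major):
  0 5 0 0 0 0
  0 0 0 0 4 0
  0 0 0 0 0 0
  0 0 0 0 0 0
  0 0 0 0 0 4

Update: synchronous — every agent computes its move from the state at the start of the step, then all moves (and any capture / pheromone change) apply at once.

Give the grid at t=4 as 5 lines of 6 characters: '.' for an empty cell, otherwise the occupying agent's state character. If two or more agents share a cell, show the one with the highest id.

t=1: a0@(1,1) a1@(1,4) a2@(1,0) a3@(0,1) a4@(0,1) a5@(1,4) a6@(0,1) a7@(1,4) | pheromone: 0 7 0 0 0 0 / 1 1 0 0 6 0 / 0 0 0 0 0 0 / 0 0 0 0 0 0 / 0 0 0 0 0 3
t=2: a0@(0,1) a1@(1,4) a2@(0,1) a3@(0,1) a4@(0,1) a5@(1,4) a6@(0,1) a7@(1,4) | pheromone: 0 11 0 0 0 0 / 0 0 0 0 8 0 / 0 0 0 0 0 0 / 0 0 0 0 0 0 / 0 0 0 0 0 2
t=3: a0@(0,1) a1@(1,4) a2@(0,1) a3@(0,1) a4@(0,1) a5@(1,4) a6@(0,1) a7@(1,4) | pheromone: 0 15 0 0 0 0 / 0 0 0 0 10 0 / 0 0 0 0 0 0 / 0 0 0 0 0 0 / 0 0 0 0 0 1
t=4: a0@(0,1) a1@(1,4) a2@(0,1) a3@(0,1) a4@(0,1) a5@(1,4) a6@(0,1) a7@(1,4) | pheromone: 0 19 0 0 0 0 / 0 0 0 0 12 0 / 0 0 0 0 0 0 / 0 0 0 0 0 0 / 0 0 0 0 0 0

.F....
....F.
......
......
......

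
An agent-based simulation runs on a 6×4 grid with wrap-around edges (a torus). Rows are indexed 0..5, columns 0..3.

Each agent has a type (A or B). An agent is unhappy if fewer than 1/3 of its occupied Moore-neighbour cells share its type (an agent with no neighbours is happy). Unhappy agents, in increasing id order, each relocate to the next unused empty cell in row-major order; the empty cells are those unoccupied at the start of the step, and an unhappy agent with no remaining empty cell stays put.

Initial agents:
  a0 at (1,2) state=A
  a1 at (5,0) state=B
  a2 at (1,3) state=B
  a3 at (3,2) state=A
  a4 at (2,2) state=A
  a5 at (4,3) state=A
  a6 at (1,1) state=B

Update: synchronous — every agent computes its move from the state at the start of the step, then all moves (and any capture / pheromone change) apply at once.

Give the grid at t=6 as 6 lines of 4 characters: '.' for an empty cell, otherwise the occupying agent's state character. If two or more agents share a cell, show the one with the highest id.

BBB.
..A.
..A.
..A.
...A
....

t=1: a0@(1,2):A a1@(0,0):B a2@(0,1):B a3@(3,2):A a4@(2,2):A a5@(4,3):A a6@(0,2):B
t=2: (unchanged — steady state)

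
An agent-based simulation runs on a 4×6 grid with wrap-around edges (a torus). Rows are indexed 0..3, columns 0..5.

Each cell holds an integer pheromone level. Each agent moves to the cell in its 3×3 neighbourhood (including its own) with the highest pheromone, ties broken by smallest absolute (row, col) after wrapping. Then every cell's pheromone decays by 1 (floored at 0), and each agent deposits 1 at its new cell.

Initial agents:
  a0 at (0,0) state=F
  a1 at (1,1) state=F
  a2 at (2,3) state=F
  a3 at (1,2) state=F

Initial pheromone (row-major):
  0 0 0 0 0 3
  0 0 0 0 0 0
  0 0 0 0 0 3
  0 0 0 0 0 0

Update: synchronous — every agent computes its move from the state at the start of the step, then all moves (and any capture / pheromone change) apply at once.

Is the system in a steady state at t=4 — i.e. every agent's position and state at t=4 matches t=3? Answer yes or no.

no

t=1: a0@(0,5) a1@(0,0) a2@(1,2) a3@(0,1) | pheromone: 1 1 0 0 0 3 / 0 0 1 0 0 0 / 0 0 0 0 0 2 / 0 0 0 0 0 0
t=2: a0@(0,5) a1@(0,5) a2@(0,1) a3@(0,0) | pheromone: 1 1 0 0 0 4 / 0 0 0 0 0 0 / 0 0 0 0 0 1 / 0 0 0 0 0 0
t=3: a0@(0,5) a1@(0,5) a2@(0,0) a3@(0,5) | pheromone: 1 0 0 0 0 6 / 0 0 0 0 0 0 / 0 0 0 0 0 0 / 0 0 0 0 0 0
t=4: a0@(0,5) a1@(0,5) a2@(0,5) a3@(0,5) | pheromone: 0 0 0 0 0 9 / 0 0 0 0 0 0 / 0 0 0 0 0 0 / 0 0 0 0 0 0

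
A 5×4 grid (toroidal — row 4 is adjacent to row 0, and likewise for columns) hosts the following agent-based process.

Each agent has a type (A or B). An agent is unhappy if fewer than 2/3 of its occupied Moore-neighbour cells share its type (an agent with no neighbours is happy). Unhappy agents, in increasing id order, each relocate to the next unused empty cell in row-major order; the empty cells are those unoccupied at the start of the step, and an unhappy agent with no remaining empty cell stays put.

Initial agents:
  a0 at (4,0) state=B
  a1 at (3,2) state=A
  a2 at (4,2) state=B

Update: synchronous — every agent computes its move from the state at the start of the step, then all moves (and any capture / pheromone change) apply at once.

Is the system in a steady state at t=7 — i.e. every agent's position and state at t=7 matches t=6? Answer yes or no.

no

t=1: a0@(4,0):B a1@(0,0):A a2@(0,1):B
t=2: a0@(0,2):B a1@(0,3):A a2@(1,0):B
t=3: a0@(0,0):B a1@(0,1):A a2@(1,1):B
t=4: a0@(0,2):B a1@(0,3):A a2@(1,0):B
t=5: a0@(0,0):B a1@(0,1):A a2@(1,1):B
t=6: a0@(0,2):B a1@(0,3):A a2@(1,0):B
t=7: a0@(0,0):B a1@(0,1):A a2@(1,1):B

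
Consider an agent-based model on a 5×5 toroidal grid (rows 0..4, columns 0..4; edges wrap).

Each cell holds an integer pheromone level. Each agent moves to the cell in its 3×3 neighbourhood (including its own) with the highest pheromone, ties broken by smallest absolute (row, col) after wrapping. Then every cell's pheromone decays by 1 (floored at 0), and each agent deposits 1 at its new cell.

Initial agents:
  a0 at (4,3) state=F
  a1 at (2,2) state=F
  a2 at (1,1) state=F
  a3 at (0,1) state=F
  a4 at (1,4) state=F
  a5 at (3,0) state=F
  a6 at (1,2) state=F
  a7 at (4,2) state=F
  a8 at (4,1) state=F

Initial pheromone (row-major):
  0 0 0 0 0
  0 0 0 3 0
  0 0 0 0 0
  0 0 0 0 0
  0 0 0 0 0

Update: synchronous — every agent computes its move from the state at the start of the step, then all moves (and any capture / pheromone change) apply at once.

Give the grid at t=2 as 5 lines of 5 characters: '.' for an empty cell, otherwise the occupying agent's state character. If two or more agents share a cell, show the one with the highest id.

F....
...F.
F....
.....
.....

t=1: a0@(0,2) a1@(1,3) a2@(0,0) a3@(0,0) a4@(1,3) a5@(2,0) a6@(1,3) a7@(0,1) a8@(0,0) | pheromone: 3 1 1 0 0 / 0 0 0 5 0 / 1 0 0 0 0 / 0 0 0 0 0 / 0 0 0 0 0
t=2: a0@(1,3) a1@(1,3) a2@(0,0) a3@(0,0) a4@(1,3) a5@(2,0) a6@(1,3) a7@(0,0) a8@(0,0) | pheromone: 6 0 0 0 0 / 0 0 0 8 0 / 1 0 0 0 0 / 0 0 0 0 0 / 0 0 0 0 0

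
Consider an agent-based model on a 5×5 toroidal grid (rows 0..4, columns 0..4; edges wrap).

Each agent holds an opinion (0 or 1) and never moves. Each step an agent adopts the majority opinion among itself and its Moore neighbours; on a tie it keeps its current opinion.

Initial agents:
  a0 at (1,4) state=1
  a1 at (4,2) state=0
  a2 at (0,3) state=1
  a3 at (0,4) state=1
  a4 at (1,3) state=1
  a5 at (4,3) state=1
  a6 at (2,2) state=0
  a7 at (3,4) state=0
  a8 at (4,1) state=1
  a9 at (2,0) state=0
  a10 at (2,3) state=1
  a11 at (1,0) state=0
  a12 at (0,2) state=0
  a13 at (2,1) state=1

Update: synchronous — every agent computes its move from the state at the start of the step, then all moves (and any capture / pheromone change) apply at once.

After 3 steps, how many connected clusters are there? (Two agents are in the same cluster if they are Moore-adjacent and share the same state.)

t=1: a0@(1,4):1 a1@(4,2):1 a2@(0,3):1 a3@(0,4):1 a4@(1,3):1 a5@(4,3):1 a6@(2,2):1 a7@(3,4):0 a8@(4,1):0 a9@(2,0):0 a10@(2,3):1 a11@(1,0):1 a12@(0,2):1 a13@(2,1):0
t=2: a0@(1,4):1 a1@(4,2):1 a2@(0,3):1 a3@(0,4):1 a4@(1,3):1 a5@(4,3):1 a6@(2,2):1 a7@(3,4):0 a8@(4,1):1 a9@(2,0):0 a10@(2,3):1 a11@(1,0):1 a12@(0,2):1 a13@(2,1):0
t=3: (unchanged — steady state)

2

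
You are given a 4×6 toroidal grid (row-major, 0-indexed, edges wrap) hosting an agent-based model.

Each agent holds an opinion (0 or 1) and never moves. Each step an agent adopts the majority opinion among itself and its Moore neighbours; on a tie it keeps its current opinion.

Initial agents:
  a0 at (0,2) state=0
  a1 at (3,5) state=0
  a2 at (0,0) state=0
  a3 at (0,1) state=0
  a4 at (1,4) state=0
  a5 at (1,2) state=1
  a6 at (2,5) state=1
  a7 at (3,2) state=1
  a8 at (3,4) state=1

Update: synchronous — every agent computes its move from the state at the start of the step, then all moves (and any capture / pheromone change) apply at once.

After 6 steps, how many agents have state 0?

7

t=1: a0@(0,2):0 a1@(3,5):0 a2@(0,0):0 a3@(0,1):0 a4@(1,4):0 a5@(1,2):0 a6@(2,5):1 a7@(3,2):0 a8@(3,4):1
t=2: (unchanged — steady state)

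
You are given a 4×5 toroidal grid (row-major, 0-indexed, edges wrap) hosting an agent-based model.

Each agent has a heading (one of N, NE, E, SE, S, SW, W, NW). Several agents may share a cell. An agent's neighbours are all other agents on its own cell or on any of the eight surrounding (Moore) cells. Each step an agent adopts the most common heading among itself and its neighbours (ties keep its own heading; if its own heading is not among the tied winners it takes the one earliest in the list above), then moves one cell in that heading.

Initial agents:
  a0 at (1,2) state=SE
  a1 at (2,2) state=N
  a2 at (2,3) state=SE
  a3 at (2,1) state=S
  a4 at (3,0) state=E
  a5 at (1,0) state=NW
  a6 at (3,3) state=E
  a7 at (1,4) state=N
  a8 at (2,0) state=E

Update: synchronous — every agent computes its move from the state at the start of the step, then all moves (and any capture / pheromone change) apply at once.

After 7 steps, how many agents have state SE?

t=1: a0@(2,3):SE a1@(3,3):SE a2@(3,4):SE a3@(2,2):E a4@(3,1):E a5@(0,4):NW a6@(3,4):E a7@(0,4):N a8@(2,1):E
t=2: a0@(3,4):SE a1@(0,4):SE a2@(0,0):SE a3@(2,3):E a4@(3,2):E a5@(1,0):SE a6@(0,0):SE a7@(1,0):SE a8@(2,2):E
t=3: a0@(0,0):SE a1@(1,0):SE a2@(1,1):SE a3@(2,4):E a4@(3,3):E a5@(2,1):SE a6@(1,1):SE a7@(2,1):SE a8@(2,3):E
t=4: a0@(1,1):SE a1@(2,1):SE a2@(2,2):SE a3@(2,0):E a4@(3,4):E a5@(3,2):SE a6@(2,2):SE a7@(3,2):SE a8@(2,4):E
t=5: a0@(2,2):SE a1@(3,2):SE a2@(3,3):SE a3@(2,1):E a4@(3,0):E a5@(0,3):SE a6@(3,3):SE a7@(0,3):SE a8@(2,0):E
t=6: a0@(3,3):SE a1@(0,3):SE a2@(0,4):SE a3@(2,2):E a4@(3,1):E a5@(1,4):SE a6@(0,4):SE a7@(1,4):SE a8@(2,1):E
t=7: a0@(0,4):SE a1@(1,4):SE a2@(1,0):SE a3@(2,3):E a4@(3,2):E a5@(2,0):SE a6@(1,0):SE a7@(2,0):SE a8@(2,2):E

6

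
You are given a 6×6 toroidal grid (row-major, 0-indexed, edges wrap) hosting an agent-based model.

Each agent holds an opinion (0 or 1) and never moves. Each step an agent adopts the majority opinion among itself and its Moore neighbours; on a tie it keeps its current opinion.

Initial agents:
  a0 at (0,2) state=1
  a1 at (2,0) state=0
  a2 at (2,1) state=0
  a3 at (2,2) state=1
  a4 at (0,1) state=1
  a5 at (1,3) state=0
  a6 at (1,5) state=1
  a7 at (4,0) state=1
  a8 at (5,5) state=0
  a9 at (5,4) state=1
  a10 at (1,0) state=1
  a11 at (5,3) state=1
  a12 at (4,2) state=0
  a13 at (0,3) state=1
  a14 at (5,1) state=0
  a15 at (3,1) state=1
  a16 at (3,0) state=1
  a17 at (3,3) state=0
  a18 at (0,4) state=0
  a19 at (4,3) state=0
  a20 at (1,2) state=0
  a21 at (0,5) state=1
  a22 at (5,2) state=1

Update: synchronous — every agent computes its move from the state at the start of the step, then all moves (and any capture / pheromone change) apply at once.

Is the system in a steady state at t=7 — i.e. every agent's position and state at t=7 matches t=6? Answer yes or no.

t=1: a0@(0,2):1 a1@(2,0):1 a2@(2,1):1 a3@(2,2):0 a4@(0,1):1 a5@(1,3):0 a6@(1,5):1 a7@(4,0):1 a8@(5,5):1 a9@(5,4):1 a10@(1,0):1 a11@(5,3):1 a12@(4,2):0 a13@(0,3):1 a14@(5,1):1 a15@(3,1):1 a16@(3,0):1 a17@(3,3):0 a18@(0,4):1 a19@(4,3):0 a20@(1,2):1 a21@(0,5):1 a22@(5,2):1
t=2: a0@(0,2):1 a1@(2,0):1 a2@(2,1):1 a3@(2,2):0 a4@(0,1):1 a5@(1,3):1 a6@(1,5):1 a7@(4,0):1 a8@(5,5):1 a9@(5,4):1 a10@(1,0):1 a11@(5,3):1 a12@(4,2):1 a13@(0,3):1 a14@(5,1):1 a15@(3,1):1 a16@(3,0):1 a17@(3,3):0 a18@(0,4):1 a19@(4,3):0 a20@(1,2):1 a21@(0,5):1 a22@(5,2):1
t=3: a0@(0,2):1 a1@(2,0):1 a2@(2,1):1 a3@(2,2):1 a4@(0,1):1 a5@(1,3):1 a6@(1,5):1 a7@(4,0):1 a8@(5,5):1 a9@(5,4):1 a10@(1,0):1 a11@(5,3):1 a12@(4,2):1 a13@(0,3):1 a14@(5,1):1 a15@(3,1):1 a16@(3,0):1 a17@(3,3):0 a18@(0,4):1 a19@(4,3):1 a20@(1,2):1 a21@(0,5):1 a22@(5,2):1
t=4: a0@(0,2):1 a1@(2,0):1 a2@(2,1):1 a3@(2,2):1 a4@(0,1):1 a5@(1,3):1 a6@(1,5):1 a7@(4,0):1 a8@(5,5):1 a9@(5,4):1 a10@(1,0):1 a11@(5,3):1 a12@(4,2):1 a13@(0,3):1 a14@(5,1):1 a15@(3,1):1 a16@(3,0):1 a17@(3,3):1 a18@(0,4):1 a19@(4,3):1 a20@(1,2):1 a21@(0,5):1 a22@(5,2):1
t=5: (unchanged — steady state)

yes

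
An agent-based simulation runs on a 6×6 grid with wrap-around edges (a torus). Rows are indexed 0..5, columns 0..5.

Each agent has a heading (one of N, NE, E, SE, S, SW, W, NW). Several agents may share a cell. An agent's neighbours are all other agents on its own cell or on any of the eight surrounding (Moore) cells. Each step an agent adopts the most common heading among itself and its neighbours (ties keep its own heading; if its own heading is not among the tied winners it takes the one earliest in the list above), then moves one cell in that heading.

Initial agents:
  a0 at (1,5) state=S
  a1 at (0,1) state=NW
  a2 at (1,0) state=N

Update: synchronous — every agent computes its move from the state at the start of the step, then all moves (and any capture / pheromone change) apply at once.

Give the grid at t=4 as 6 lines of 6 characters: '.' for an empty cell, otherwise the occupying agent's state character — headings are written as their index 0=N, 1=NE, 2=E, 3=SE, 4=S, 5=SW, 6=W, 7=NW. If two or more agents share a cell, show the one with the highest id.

t=1: a0@(2,5):S a1@(5,0):NW a2@(0,0):N
t=2: a0@(3,5):S a1@(4,5):NW a2@(5,0):N
t=3: a0@(4,5):S a1@(3,4):NW a2@(4,0):N
t=4: a0@(5,5):S a1@(2,3):NW a2@(3,0):N

......
......
...7..
0.....
......
.....4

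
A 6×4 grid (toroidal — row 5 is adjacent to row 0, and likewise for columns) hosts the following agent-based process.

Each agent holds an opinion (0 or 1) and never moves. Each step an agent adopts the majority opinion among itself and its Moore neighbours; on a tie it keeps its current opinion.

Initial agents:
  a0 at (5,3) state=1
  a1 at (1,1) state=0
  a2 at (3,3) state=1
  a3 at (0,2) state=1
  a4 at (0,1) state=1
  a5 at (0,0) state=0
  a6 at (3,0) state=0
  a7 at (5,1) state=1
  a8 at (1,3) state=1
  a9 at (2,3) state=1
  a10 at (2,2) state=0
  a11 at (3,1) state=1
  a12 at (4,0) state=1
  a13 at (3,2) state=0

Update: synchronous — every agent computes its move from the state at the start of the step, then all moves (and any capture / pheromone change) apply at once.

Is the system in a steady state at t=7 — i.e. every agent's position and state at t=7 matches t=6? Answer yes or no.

t=1: a0@(5,3):1 a1@(1,1):0 a2@(3,3):1 a3@(0,2):1 a4@(0,1):1 a5@(0,0):1 a6@(3,0):1 a7@(5,1):1 a8@(1,3):1 a9@(2,3):1 a10@(2,2):1 a11@(3,1):0 a12@(4,0):1 a13@(3,2):1
t=2: a0@(5,3):1 a1@(1,1):1 a2@(3,3):1 a3@(0,2):1 a4@(0,1):1 a5@(0,0):1 a6@(3,0):1 a7@(5,1):1 a8@(1,3):1 a9@(2,3):1 a10@(2,2):1 a11@(3,1):1 a12@(4,0):1 a13@(3,2):1
t=3: (unchanged — steady state)

yes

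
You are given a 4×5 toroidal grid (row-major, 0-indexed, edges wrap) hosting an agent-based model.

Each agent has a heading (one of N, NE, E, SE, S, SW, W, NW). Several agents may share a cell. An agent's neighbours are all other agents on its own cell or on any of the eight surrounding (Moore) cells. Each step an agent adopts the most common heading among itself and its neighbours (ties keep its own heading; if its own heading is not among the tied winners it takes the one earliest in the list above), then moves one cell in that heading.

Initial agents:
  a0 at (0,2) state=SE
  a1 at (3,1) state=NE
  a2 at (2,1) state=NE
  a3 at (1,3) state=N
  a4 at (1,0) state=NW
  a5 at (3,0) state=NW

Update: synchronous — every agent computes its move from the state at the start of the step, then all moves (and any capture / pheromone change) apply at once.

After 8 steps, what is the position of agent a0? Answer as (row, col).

t=1: a0@(1,3):SE a1@(2,2):NE a2@(1,2):NE a3@(0,3):N a4@(0,4):NW a5@(2,1):NE
t=2: a0@(0,4):NE a1@(1,3):NE a2@(0,3):NE a3@(3,3):N a4@(3,3):NW a5@(1,2):NE
t=3: a0@(3,0):NE a1@(0,4):NE a2@(3,4):NE a3@(2,4):NE a4@(2,4):NE a5@(0,3):NE
t=4: a0@(2,1):NE a1@(3,0):NE a2@(2,0):NE a3@(1,0):NE a4@(1,0):NE a5@(3,4):NE
t=5: a0@(1,2):NE a1@(2,1):NE a2@(1,1):NE a3@(0,1):NE a4@(0,1):NE a5@(2,0):NE
t=6: a0@(0,3):NE a1@(1,2):NE a2@(0,2):NE a3@(3,2):NE a4@(3,2):NE a5@(1,1):NE
t=7: a0@(3,4):NE a1@(0,3):NE a2@(3,3):NE a3@(2,3):NE a4@(2,3):NE a5@(0,2):NE
t=8: a0@(2,0):NE a1@(3,4):NE a2@(2,4):NE a3@(1,4):NE a4@(1,4):NE a5@(3,3):NE

(2, 0)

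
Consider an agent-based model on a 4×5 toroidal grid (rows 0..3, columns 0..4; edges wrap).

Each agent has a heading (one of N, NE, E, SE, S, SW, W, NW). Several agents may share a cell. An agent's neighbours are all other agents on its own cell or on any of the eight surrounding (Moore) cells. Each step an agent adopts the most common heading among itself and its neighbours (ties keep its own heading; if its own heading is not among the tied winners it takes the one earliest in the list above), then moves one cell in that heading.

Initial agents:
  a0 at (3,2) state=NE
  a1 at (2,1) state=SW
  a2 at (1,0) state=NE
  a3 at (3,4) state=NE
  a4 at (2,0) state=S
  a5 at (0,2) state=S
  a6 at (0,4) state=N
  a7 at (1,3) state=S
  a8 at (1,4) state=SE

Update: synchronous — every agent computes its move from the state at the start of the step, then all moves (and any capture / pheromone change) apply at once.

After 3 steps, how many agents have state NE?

9

t=1: a0@(2,3):NE a1@(1,2):NE a2@(0,1):NE a3@(2,0):NE a4@(1,1):NE a5@(1,2):S a6@(3,0):NE a7@(2,3):S a8@(2,4):S
t=2: a0@(3,3):S a1@(0,3):NE a2@(3,2):NE a3@(1,1):NE a4@(0,2):NE a5@(0,3):NE a6@(2,1):NE a7@(3,3):S a8@(1,0):NE
t=3: a0@(2,4):NE a1@(3,4):NE a2@(2,3):NE a3@(0,2):NE a4@(3,3):NE a5@(3,4):NE a6@(1,2):NE a7@(2,4):NE a8@(0,1):NE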